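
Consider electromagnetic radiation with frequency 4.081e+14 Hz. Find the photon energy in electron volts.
1.6878 eV

Using E = hf:

E = hf = (6.626×10⁻³⁴ J·s)(4.081e+14 Hz)
E = 1.6878 eV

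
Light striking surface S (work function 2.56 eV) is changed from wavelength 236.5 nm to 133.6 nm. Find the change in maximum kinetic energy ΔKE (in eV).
4.0378 eV

Using Einstein's equation: KE_max = hc/λ - φ

For λ₁ = 236.5 nm:
KE₁ = hc/λ₁ - φ = 5.2425 - 2.56 = 2.6825 eV

For λ₂ = 133.6 nm:
KE₂ = hc/λ₂ - φ = 9.2803 - 2.56 = 6.7203 eV

Change in KE:
ΔKE = KE₂ - KE₁ = 6.7203 - 2.6825 = 4.0378 eV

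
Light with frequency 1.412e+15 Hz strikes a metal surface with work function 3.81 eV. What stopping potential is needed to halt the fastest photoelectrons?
2.0296 V

The stopping potential V_s satisfies: eV_s = KE_max

First, find KE_max using Einstein's equation:
E_photon = hf = (6.626×10⁻³⁴ J·s)(1.412e+15 Hz) = 5.8396 eV
KE_max = E_photon - φ = 5.8396 - 3.81 = 2.0296 eV

Since eV_s = KE_max:
V_s = KE_max/e = 2.0296 V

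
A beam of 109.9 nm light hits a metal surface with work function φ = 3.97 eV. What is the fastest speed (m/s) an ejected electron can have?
1.6037e+06 m/s

First, find the maximum kinetic energy:
E_photon = hc/λ = 11.2815 eV
KE_max = E_photon - φ = 11.2815 - 3.97 = 7.3115 eV

Convert to Joules: KE_max = 7.3115 × 1.602×10⁻¹⁹ J = 1.1714e-18 J

Then use KE = ½mv² to find velocity:
v = √(2·KE/m) = √(2 × 1.1714e-18 J / 9.109e-31 kg)
v = 1.6037e+06 m/s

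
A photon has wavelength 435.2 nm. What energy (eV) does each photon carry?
2.8489 eV

Using E = hf = hc/λ:

E = hc/λ = (6.626×10⁻³⁴ J·s)(3×10⁸ m/s) / (435.2×10⁻⁹ m)
E = 2.8489 eV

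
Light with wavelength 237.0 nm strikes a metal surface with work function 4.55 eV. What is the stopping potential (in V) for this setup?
0.6814 V

The stopping potential V_s satisfies: eV_s = KE_max

First, find KE_max using Einstein's equation:
E_photon = hc/λ = 5.2314 eV
KE_max = E_photon - φ = 5.2314 - 4.55 = 0.6814 eV

Since eV_s = KE_max:
V_s = KE_max/e = 0.6814 V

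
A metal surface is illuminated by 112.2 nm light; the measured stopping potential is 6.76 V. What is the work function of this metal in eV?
4.29 eV

The stopping potential gives the maximum kinetic energy: KE_max = eV_s = 6.76 eV

From Einstein's photoelectric equation: KE_max = hc/λ - φ
Rearranging: φ = hc/λ - KE_max

Calculate photon energy:
E_photon = hc/λ = (6.626×10⁻³⁴ J·s)(3×10⁸ m/s) / (112.2×10⁻⁹ m) = 11.0503 eV

Therefore:
φ = 11.0503 - 6.76 = 4.29 eV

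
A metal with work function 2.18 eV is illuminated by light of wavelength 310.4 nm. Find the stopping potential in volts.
1.8143 V

The stopping potential V_s satisfies: eV_s = KE_max

First, find KE_max using Einstein's equation:
E_photon = hc/λ = 3.9943 eV
KE_max = E_photon - φ = 3.9943 - 2.18 = 1.8143 eV

Since eV_s = KE_max:
V_s = KE_max/e = 1.8143 V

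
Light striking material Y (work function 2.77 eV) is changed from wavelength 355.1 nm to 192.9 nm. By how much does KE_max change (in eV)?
2.9359 eV

Using Einstein's equation: KE_max = hc/λ - φ

For λ₁ = 355.1 nm:
KE₁ = hc/λ₁ - φ = 3.4915 - 2.77 = 0.7215 eV

For λ₂ = 192.9 nm:
KE₂ = hc/λ₂ - φ = 6.4274 - 2.77 = 3.6574 eV

Change in KE:
ΔKE = KE₂ - KE₁ = 3.6574 - 0.7215 = 2.9359 eV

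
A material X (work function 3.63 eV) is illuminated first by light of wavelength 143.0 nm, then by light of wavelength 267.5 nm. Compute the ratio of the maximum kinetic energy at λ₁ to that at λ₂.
5.0155

Using Einstein's equation: KE_max = hc/λ - φ

For λ₁ = 143.0 nm:
E₁ = hc/λ₁ = 8.6702 eV
KE₁ = E₁ - φ = 8.6702 - 3.63 = 5.0402 eV

For λ₂ = 267.5 nm:
E₂ = hc/λ₂ = 4.6349 eV
KE₂ = E₂ - φ = 4.6349 - 3.63 = 1.0049 eV

Ratio: KE₁/KE₂ = 5.0402/1.0049 = 5.0155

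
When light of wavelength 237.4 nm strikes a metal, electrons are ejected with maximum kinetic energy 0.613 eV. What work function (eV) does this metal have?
4.61 eV

From Einstein's photoelectric equation: KE_max = hf - φ = hc/λ - φ

Rearranging for φ:
φ = hc/λ - KE_max

Calculate photon energy:
E_photon = hc/λ = 5.2226 eV

Therefore:
φ = 5.2226 - 0.613 = 4.61 eV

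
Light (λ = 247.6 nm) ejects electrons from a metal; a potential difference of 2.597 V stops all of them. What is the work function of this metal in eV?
2.41 eV

The stopping potential gives the maximum kinetic energy: KE_max = eV_s = 2.597 eV

From Einstein's photoelectric equation: KE_max = hc/λ - φ
Rearranging: φ = hc/λ - KE_max

Calculate photon energy:
E_photon = hc/λ = (6.626×10⁻³⁴ J·s)(3×10⁸ m/s) / (247.6×10⁻⁹ m) = 5.0074 eV

Therefore:
φ = 5.0074 - 2.597 = 2.41 eV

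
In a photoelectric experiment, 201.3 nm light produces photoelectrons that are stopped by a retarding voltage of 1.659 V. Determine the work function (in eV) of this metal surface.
4.50 eV

The stopping potential gives the maximum kinetic energy: KE_max = eV_s = 1.659 eV

From Einstein's photoelectric equation: KE_max = hc/λ - φ
Rearranging: φ = hc/λ - KE_max

Calculate photon energy:
E_photon = hc/λ = (6.626×10⁻³⁴ J·s)(3×10⁸ m/s) / (201.3×10⁻⁹ m) = 6.1592 eV

Therefore:
φ = 6.1592 - 1.659 = 4.50 eV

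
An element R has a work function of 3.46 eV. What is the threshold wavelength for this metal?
358.34 nm

The threshold wavelength is when the photon energy equals the work function:
hc/λ₀ = φ

Solving for λ₀:
λ₀ = hc/φ = (6.626×10⁻³⁴ J·s)(3×10⁸ m/s) / (3.46 eV × 1.602×10⁻¹⁹ J/eV)
λ₀ = 358.34 nm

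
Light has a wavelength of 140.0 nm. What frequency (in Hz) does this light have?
2.1414e+15 Hz

Using the wave equation: c = fλ

Solving for frequency:
f = c/λ = (3×10⁸ m/s) / (140.0×10⁻⁹ m)
f = 2.1414e+15 Hz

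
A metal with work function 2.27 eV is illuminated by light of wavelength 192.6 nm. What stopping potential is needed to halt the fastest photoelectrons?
4.1674 V

The stopping potential V_s satisfies: eV_s = KE_max

First, find KE_max using Einstein's equation:
E_photon = hc/λ = 6.4374 eV
KE_max = E_photon - φ = 6.4374 - 2.27 = 4.1674 eV

Since eV_s = KE_max:
V_s = KE_max/e = 4.1674 V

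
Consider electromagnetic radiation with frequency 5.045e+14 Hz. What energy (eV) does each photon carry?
2.0864 eV

Using E = hf:

E = hf = (6.626×10⁻³⁴ J·s)(5.045e+14 Hz)
E = 2.0864 eV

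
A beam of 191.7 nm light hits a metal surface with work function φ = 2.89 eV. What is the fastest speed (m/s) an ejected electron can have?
1.1218e+06 m/s

First, find the maximum kinetic energy:
E_photon = hc/λ = 6.4676 eV
KE_max = E_photon - φ = 6.4676 - 2.89 = 3.5776 eV

Convert to Joules: KE_max = 3.5776 × 1.602×10⁻¹⁹ J = 5.7320e-19 J

Then use KE = ½mv² to find velocity:
v = √(2·KE/m) = √(2 × 5.7320e-19 J / 9.109e-31 kg)
v = 1.1218e+06 m/s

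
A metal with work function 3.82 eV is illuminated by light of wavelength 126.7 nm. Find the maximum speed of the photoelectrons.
1.4486e+06 m/s

First, find the maximum kinetic energy:
E_photon = hc/λ = 9.7857 eV
KE_max = E_photon - φ = 9.7857 - 3.82 = 5.9657 eV

Convert to Joules: KE_max = 5.9657 × 1.602×10⁻¹⁹ J = 9.5580e-19 J

Then use KE = ½mv² to find velocity:
v = √(2·KE/m) = √(2 × 9.5580e-19 J / 9.109e-31 kg)
v = 1.4486e+06 m/s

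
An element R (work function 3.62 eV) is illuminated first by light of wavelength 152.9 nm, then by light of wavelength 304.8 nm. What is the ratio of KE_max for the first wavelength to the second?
10.0259

Using Einstein's equation: KE_max = hc/λ - φ

For λ₁ = 152.9 nm:
E₁ = hc/λ₁ = 8.1088 eV
KE₁ = E₁ - φ = 8.1088 - 3.62 = 4.4888 eV

For λ₂ = 304.8 nm:
E₂ = hc/λ₂ = 4.0677 eV
KE₂ = E₂ - φ = 4.0677 - 3.62 = 0.4477 eV

Ratio: KE₁/KE₂ = 4.4888/0.4477 = 10.0259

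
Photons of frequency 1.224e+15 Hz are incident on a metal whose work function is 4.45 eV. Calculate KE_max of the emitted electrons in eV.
0.6121 eV

Using Einstein's photoelectric equation: KE_max = hf - φ

First, calculate the photon energy:
E_photon = hf = (6.626×10⁻³⁴ J·s)(1.224e+15 Hz)
E_photon = 5.0621 eV

Then, the maximum kinetic energy:
KE_max = E_photon - φ = 5.0621 eV - 4.45 eV = 0.6121 eV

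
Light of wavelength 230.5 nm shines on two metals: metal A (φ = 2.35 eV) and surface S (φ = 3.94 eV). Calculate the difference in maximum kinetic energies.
1.5900 eV

Using KE_max = hc/λ - φ for each metal:

Photon energy: E = hc/λ = 5.3789 eV

For metal A (φ₁ = 2.35 eV):
KE₁ = E - φ₁ = 5.3789 - 2.35 = 3.0289 eV

For surface S (φ₂ = 3.94 eV):
KE₂ = E - φ₂ = 5.3789 - 3.94 = 1.4389 eV

Difference:
ΔKE = KE₁ - KE₂ = 3.0289 - 1.4389 = 1.5900 eV

Note: The difference equals the difference in work functions: 3.94 - 2.35 = 1.59 eV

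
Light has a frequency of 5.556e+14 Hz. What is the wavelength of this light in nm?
539.58 nm

Using the wave equation: c = fλ

Solving for wavelength:
λ = c/f = (3×10⁸ m/s) / (5.556e+14 Hz)
λ = 539.58 nm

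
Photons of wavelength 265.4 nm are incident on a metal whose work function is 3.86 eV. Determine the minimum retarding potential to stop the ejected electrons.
0.8116 V

The stopping potential V_s satisfies: eV_s = KE_max

First, find KE_max using Einstein's equation:
E_photon = hc/λ = 4.6716 eV
KE_max = E_photon - φ = 4.6716 - 3.86 = 0.8116 eV

Since eV_s = KE_max:
V_s = KE_max/e = 0.8116 V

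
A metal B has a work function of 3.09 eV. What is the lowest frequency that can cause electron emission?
7.4716e+14 Hz

The threshold frequency is when the photon energy equals the work function:
hf₀ = φ

Solving for f₀:
f₀ = φ/h = (3.09 eV × 1.602×10⁻¹⁹ J/eV) / (6.626×10⁻³⁴ J·s)
f₀ = 7.4716e+14 Hz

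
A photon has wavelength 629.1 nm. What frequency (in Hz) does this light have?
4.7654e+14 Hz

Using the wave equation: c = fλ

Solving for frequency:
f = c/λ = (3×10⁸ m/s) / (629.1×10⁻⁹ m)
f = 4.7654e+14 Hz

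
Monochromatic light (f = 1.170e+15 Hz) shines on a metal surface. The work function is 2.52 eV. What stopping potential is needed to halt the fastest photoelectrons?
2.3187 V

The stopping potential V_s satisfies: eV_s = KE_max

First, find KE_max using Einstein's equation:
E_photon = hf = (6.626×10⁻³⁴ J·s)(1.170e+15 Hz) = 4.8387 eV
KE_max = E_photon - φ = 4.8387 - 2.52 = 2.3187 eV

Since eV_s = KE_max:
V_s = KE_max/e = 2.3187 V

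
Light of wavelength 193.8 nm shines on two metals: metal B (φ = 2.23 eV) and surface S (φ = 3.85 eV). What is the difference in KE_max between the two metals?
1.6200 eV

Using KE_max = hc/λ - φ for each metal:

Photon energy: E = hc/λ = 6.3975 eV

For metal B (φ₁ = 2.23 eV):
KE₁ = E - φ₁ = 6.3975 - 2.23 = 4.1675 eV

For surface S (φ₂ = 3.85 eV):
KE₂ = E - φ₂ = 6.3975 - 3.85 = 2.5475 eV

Difference:
ΔKE = KE₁ - KE₂ = 4.1675 - 2.5475 = 1.6200 eV

Note: The difference equals the difference in work functions: 3.85 - 2.23 = 1.62 eV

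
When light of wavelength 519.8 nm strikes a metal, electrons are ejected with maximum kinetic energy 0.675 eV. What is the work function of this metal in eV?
1.71 eV

From Einstein's photoelectric equation: KE_max = hf - φ = hc/λ - φ

Rearranging for φ:
φ = hc/λ - KE_max

Calculate photon energy:
E_photon = hc/λ = 2.3852 eV

Therefore:
φ = 2.3852 - 0.675 = 1.71 eV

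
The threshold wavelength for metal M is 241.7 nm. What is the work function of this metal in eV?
5.13 eV

At the threshold wavelength, photon energy equals work function:
φ = hc/λ₀

Calculating:
φ = (6.626×10⁻³⁴ J·s)(3×10⁸ m/s) / (241.7×10⁻⁹ m)
φ = 5.13 eV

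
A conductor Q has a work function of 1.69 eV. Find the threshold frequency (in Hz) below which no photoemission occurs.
4.0864e+14 Hz

The threshold frequency is when the photon energy equals the work function:
hf₀ = φ

Solving for f₀:
f₀ = φ/h = (1.69 eV × 1.602×10⁻¹⁹ J/eV) / (6.626×10⁻³⁴ J·s)
f₀ = 4.0864e+14 Hz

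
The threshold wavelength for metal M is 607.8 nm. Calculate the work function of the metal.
2.04 eV

At the threshold wavelength, photon energy equals work function:
φ = hc/λ₀

Calculating:
φ = (6.626×10⁻³⁴ J·s)(3×10⁸ m/s) / (607.8×10⁻⁹ m)
φ = 2.04 eV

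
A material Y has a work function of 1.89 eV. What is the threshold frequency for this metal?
4.5700e+14 Hz

The threshold frequency is when the photon energy equals the work function:
hf₀ = φ

Solving for f₀:
f₀ = φ/h = (1.89 eV × 1.602×10⁻¹⁹ J/eV) / (6.626×10⁻³⁴ J·s)
f₀ = 4.5700e+14 Hz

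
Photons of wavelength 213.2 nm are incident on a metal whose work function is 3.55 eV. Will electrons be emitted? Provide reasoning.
Yes

For photoemission, the photon energy must exceed the work function.

Photon energy: E = hc/λ = 5.8154 eV
Work function: φ = 3.55 eV

Since E_photon (5.8154 eV) > φ (3.55 eV), photoemission WILL occur.
The threshold wavelength is λ₀ = hc/φ = 349.3 nm.
Since 213.2 nm < 349.3 nm, the light has sufficient energy.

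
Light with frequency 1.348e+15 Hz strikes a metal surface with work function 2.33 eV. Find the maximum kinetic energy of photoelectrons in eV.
3.2449 eV

Using Einstein's photoelectric equation: KE_max = hf - φ

First, calculate the photon energy:
E_photon = hf = (6.626×10⁻³⁴ J·s)(1.348e+15 Hz)
E_photon = 5.5749 eV

Then, the maximum kinetic energy:
KE_max = E_photon - φ = 5.5749 eV - 2.33 eV = 3.2449 eV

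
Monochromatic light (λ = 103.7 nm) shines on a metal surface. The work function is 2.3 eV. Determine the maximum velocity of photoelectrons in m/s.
1.8430e+06 m/s

First, find the maximum kinetic energy:
E_photon = hc/λ = 11.9560 eV
KE_max = E_photon - φ = 11.9560 - 2.3 = 9.6560 eV

Convert to Joules: KE_max = 9.6560 × 1.602×10⁻¹⁹ J = 1.5471e-18 J

Then use KE = ½mv² to find velocity:
v = √(2·KE/m) = √(2 × 1.5471e-18 J / 9.109e-31 kg)
v = 1.8430e+06 m/s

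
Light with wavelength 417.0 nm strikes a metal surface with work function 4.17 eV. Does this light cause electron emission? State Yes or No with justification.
No

For photoemission, the photon energy must exceed the work function.

Photon energy: E = hc/λ = 2.9732 eV
Work function: φ = 4.17 eV

Since E_photon (2.9732 eV) < φ (4.17 eV), photoemission will NOT occur.
The threshold wavelength is λ₀ = hc/φ = 297.3 nm.
Since 417.0 nm > 297.3 nm, the photons lack sufficient energy.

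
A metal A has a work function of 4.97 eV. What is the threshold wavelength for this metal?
249.47 nm

The threshold wavelength is when the photon energy equals the work function:
hc/λ₀ = φ

Solving for λ₀:
λ₀ = hc/φ = (6.626×10⁻³⁴ J·s)(3×10⁸ m/s) / (4.97 eV × 1.602×10⁻¹⁹ J/eV)
λ₀ = 249.47 nm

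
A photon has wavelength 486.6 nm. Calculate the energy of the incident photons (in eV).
2.5480 eV

Using E = hf = hc/λ:

E = hc/λ = (6.626×10⁻³⁴ J·s)(3×10⁸ m/s) / (486.6×10⁻⁹ m)
E = 2.5480 eV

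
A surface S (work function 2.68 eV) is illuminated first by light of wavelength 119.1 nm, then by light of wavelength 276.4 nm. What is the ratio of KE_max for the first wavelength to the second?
4.2810

Using Einstein's equation: KE_max = hc/λ - φ

For λ₁ = 119.1 nm:
E₁ = hc/λ₁ = 10.4101 eV
KE₁ = E₁ - φ = 10.4101 - 2.68 = 7.7301 eV

For λ₂ = 276.4 nm:
E₂ = hc/λ₂ = 4.4857 eV
KE₂ = E₂ - φ = 4.4857 - 2.68 = 1.8057 eV

Ratio: KE₁/KE₂ = 7.7301/1.8057 = 4.2810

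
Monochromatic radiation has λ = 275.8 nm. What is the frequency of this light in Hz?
1.0870e+15 Hz

Using the wave equation: c = fλ

Solving for frequency:
f = c/λ = (3×10⁸ m/s) / (275.8×10⁻⁹ m)
f = 1.0870e+15 Hz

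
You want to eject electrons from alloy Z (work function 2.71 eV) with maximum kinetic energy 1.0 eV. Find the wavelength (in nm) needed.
334.19 nm

From Einstein's equation: KE_max = hc/λ - φ

Rearranging for λ:
hc/λ = KE_max + φ
λ = hc/(KE_max + φ)

Required photon energy:
E_photon = KE_max + φ = 1.0 + 2.71 = 3.71 eV

Required wavelength:
λ = hc/E_photon = (6.626×10⁻³⁴)(3×10⁸) / (3.71 × 1.602×10⁻¹⁹)
λ = 334.19 nm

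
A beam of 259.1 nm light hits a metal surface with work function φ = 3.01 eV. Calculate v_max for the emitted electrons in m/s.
7.9022e+05 m/s

First, find the maximum kinetic energy:
E_photon = hc/λ = 4.7852 eV
KE_max = E_photon - φ = 4.7852 - 3.01 = 1.7752 eV

Convert to Joules: KE_max = 1.7752 × 1.602×10⁻¹⁹ J = 2.8442e-19 J

Then use KE = ½mv² to find velocity:
v = √(2·KE/m) = √(2 × 2.8442e-19 J / 9.109e-31 kg)
v = 7.9022e+05 m/s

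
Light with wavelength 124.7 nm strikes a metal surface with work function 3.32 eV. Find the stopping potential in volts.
6.6226 V

The stopping potential V_s satisfies: eV_s = KE_max

First, find KE_max using Einstein's equation:
E_photon = hc/λ = 9.9426 eV
KE_max = E_photon - φ = 9.9426 - 3.32 = 6.6226 eV

Since eV_s = KE_max:
V_s = KE_max/e = 6.6226 V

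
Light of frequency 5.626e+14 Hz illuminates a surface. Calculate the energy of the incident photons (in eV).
2.3267 eV

Using E = hf:

E = hf = (6.626×10⁻³⁴ J·s)(5.626e+14 Hz)
E = 2.3267 eV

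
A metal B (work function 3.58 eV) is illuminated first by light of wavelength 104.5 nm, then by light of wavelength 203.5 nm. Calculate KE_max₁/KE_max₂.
3.2972

Using Einstein's equation: KE_max = hc/λ - φ

For λ₁ = 104.5 nm:
E₁ = hc/λ₁ = 11.8645 eV
KE₁ = E₁ - φ = 11.8645 - 3.58 = 8.2845 eV

For λ₂ = 203.5 nm:
E₂ = hc/λ₂ = 6.0926 eV
KE₂ = E₂ - φ = 6.0926 - 3.58 = 2.5126 eV

Ratio: KE₁/KE₂ = 8.2845/2.5126 = 3.2972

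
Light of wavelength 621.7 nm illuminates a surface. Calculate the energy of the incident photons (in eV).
1.9943 eV

Using E = hf = hc/λ:

E = hc/λ = (6.626×10⁻³⁴ J·s)(3×10⁸ m/s) / (621.7×10⁻⁹ m)
E = 1.9943 eV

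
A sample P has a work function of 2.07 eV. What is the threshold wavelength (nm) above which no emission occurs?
598.96 nm

The threshold wavelength is when the photon energy equals the work function:
hc/λ₀ = φ

Solving for λ₀:
λ₀ = hc/φ = (6.626×10⁻³⁴ J·s)(3×10⁸ m/s) / (2.07 eV × 1.602×10⁻¹⁹ J/eV)
λ₀ = 598.96 nm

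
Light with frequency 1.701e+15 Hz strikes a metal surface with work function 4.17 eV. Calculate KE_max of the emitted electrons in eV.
2.8648 eV

Using Einstein's photoelectric equation: KE_max = hf - φ

First, calculate the photon energy:
E_photon = hf = (6.626×10⁻³⁴ J·s)(1.701e+15 Hz)
E_photon = 7.0348 eV

Then, the maximum kinetic energy:
KE_max = E_photon - φ = 7.0348 eV - 4.17 eV = 2.8648 eV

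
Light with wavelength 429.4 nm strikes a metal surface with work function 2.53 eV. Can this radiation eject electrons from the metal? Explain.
Yes

For photoemission, the photon energy must exceed the work function.

Photon energy: E = hc/λ = 2.8874 eV
Work function: φ = 2.53 eV

Since E_photon (2.8874 eV) > φ (2.53 eV), photoemission WILL occur.
The threshold wavelength is λ₀ = hc/φ = 490.1 nm.
Since 429.4 nm < 490.1 nm, the light has sufficient energy.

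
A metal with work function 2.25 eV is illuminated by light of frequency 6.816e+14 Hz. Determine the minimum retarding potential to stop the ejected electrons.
0.5689 V

The stopping potential V_s satisfies: eV_s = KE_max

First, find KE_max using Einstein's equation:
E_photon = hf = (6.626×10⁻³⁴ J·s)(6.816e+14 Hz) = 2.8189 eV
KE_max = E_photon - φ = 2.8189 - 2.25 = 0.5689 eV

Since eV_s = KE_max:
V_s = KE_max/e = 0.5689 V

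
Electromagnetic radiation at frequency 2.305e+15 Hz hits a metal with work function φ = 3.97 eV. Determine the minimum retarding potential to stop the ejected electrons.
5.5627 V

The stopping potential V_s satisfies: eV_s = KE_max

First, find KE_max using Einstein's equation:
E_photon = hf = (6.626×10⁻³⁴ J·s)(2.305e+15 Hz) = 9.5327 eV
KE_max = E_photon - φ = 9.5327 - 3.97 = 5.5627 eV

Since eV_s = KE_max:
V_s = KE_max/e = 5.5627 V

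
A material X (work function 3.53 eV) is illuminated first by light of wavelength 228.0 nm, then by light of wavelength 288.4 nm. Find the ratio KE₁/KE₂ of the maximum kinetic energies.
2.4809

Using Einstein's equation: KE_max = hc/λ - φ

For λ₁ = 228.0 nm:
E₁ = hc/λ₁ = 5.4379 eV
KE₁ = E₁ - φ = 5.4379 - 3.53 = 1.9079 eV

For λ₂ = 288.4 nm:
E₂ = hc/λ₂ = 4.2990 eV
KE₂ = E₂ - φ = 4.2990 - 3.53 = 0.7690 eV

Ratio: KE₁/KE₂ = 1.9079/0.7690 = 2.4809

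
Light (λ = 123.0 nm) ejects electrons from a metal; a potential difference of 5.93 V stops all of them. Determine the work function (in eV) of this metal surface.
4.15 eV

The stopping potential gives the maximum kinetic energy: KE_max = eV_s = 5.93 eV

From Einstein's photoelectric equation: KE_max = hc/λ - φ
Rearranging: φ = hc/λ - KE_max

Calculate photon energy:
E_photon = hc/λ = (6.626×10⁻³⁴ J·s)(3×10⁸ m/s) / (123.0×10⁻⁹ m) = 10.0800 eV

Therefore:
φ = 10.0800 - 5.93 = 4.15 eV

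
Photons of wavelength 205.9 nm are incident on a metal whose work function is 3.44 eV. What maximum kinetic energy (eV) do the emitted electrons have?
2.5816 eV

Using Einstein's photoelectric equation: KE_max = hf - φ = hc/λ - φ

First, calculate the photon energy:
E_photon = hc/λ = (6.626×10⁻³⁴ J·s)(3×10⁸ m/s) / (205.9×10⁻⁹ m)
E_photon = 6.0216 eV

Then, the maximum kinetic energy:
KE_max = E_photon - φ = 6.0216 eV - 3.44 eV = 2.5816 eV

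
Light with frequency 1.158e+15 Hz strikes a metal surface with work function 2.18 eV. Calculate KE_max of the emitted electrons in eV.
2.6091 eV

Using Einstein's photoelectric equation: KE_max = hf - φ

First, calculate the photon energy:
E_photon = hf = (6.626×10⁻³⁴ J·s)(1.158e+15 Hz)
E_photon = 4.7891 eV

Then, the maximum kinetic energy:
KE_max = E_photon - φ = 4.7891 eV - 2.18 eV = 2.6091 eV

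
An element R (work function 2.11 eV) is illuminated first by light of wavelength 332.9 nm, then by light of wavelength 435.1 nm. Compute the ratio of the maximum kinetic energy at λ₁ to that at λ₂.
2.1829

Using Einstein's equation: KE_max = hc/λ - φ

For λ₁ = 332.9 nm:
E₁ = hc/λ₁ = 3.7244 eV
KE₁ = E₁ - φ = 3.7244 - 2.11 = 1.6144 eV

For λ₂ = 435.1 nm:
E₂ = hc/λ₂ = 2.8496 eV
KE₂ = E₂ - φ = 2.8496 - 2.11 = 0.7396 eV

Ratio: KE₁/KE₂ = 1.6144/0.7396 = 2.1829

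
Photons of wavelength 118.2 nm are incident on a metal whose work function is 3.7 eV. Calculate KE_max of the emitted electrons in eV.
6.7894 eV

Using Einstein's photoelectric equation: KE_max = hf - φ = hc/λ - φ

First, calculate the photon energy:
E_photon = hc/λ = (6.626×10⁻³⁴ J·s)(3×10⁸ m/s) / (118.2×10⁻⁹ m)
E_photon = 10.4894 eV

Then, the maximum kinetic energy:
KE_max = E_photon - φ = 10.4894 eV - 3.7 eV = 6.7894 eV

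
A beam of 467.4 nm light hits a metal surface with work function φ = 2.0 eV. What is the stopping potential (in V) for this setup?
0.6526 V

The stopping potential V_s satisfies: eV_s = KE_max

First, find KE_max using Einstein's equation:
E_photon = hc/λ = 2.6526 eV
KE_max = E_photon - φ = 2.6526 - 2.0 = 0.6526 eV

Since eV_s = KE_max:
V_s = KE_max/e = 0.6526 V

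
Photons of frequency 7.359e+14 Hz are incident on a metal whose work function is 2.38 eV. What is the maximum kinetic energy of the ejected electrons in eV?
0.6634 eV

Using Einstein's photoelectric equation: KE_max = hf - φ

First, calculate the photon energy:
E_photon = hf = (6.626×10⁻³⁴ J·s)(7.359e+14 Hz)
E_photon = 3.0434 eV

Then, the maximum kinetic energy:
KE_max = E_photon - φ = 3.0434 eV - 2.38 eV = 0.6634 eV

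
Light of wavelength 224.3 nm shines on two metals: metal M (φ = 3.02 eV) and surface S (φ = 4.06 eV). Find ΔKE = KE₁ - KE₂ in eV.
1.0400 eV

Using KE_max = hc/λ - φ for each metal:

Photon energy: E = hc/λ = 5.5276 eV

For metal M (φ₁ = 3.02 eV):
KE₁ = E - φ₁ = 5.5276 - 3.02 = 2.5076 eV

For surface S (φ₂ = 4.06 eV):
KE₂ = E - φ₂ = 5.5276 - 4.06 = 1.4676 eV

Difference:
ΔKE = KE₁ - KE₂ = 2.5076 - 1.4676 = 1.0400 eV

Note: The difference equals the difference in work functions: 4.06 - 3.02 = 1.04 eV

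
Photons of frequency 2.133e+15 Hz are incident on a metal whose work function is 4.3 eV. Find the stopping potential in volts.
4.5214 V

The stopping potential V_s satisfies: eV_s = KE_max

First, find KE_max using Einstein's equation:
E_photon = hf = (6.626×10⁻³⁴ J·s)(2.133e+15 Hz) = 8.8214 eV
KE_max = E_photon - φ = 8.8214 - 4.3 = 4.5214 eV

Since eV_s = KE_max:
V_s = KE_max/e = 4.5214 V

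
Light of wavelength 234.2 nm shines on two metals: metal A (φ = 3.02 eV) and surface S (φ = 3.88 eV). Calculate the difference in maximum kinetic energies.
0.8600 eV

Using KE_max = hc/λ - φ for each metal:

Photon energy: E = hc/λ = 5.2939 eV

For metal A (φ₁ = 3.02 eV):
KE₁ = E - φ₁ = 5.2939 - 3.02 = 2.2739 eV

For surface S (φ₂ = 3.88 eV):
KE₂ = E - φ₂ = 5.2939 - 3.88 = 1.4139 eV

Difference:
ΔKE = KE₁ - KE₂ = 2.2739 - 1.4139 = 0.8600 eV

Note: The difference equals the difference in work functions: 3.88 - 3.02 = 0.86 eV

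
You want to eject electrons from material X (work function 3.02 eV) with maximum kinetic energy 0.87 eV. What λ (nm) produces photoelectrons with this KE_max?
318.73 nm

From Einstein's equation: KE_max = hc/λ - φ

Rearranging for λ:
hc/λ = KE_max + φ
λ = hc/(KE_max + φ)

Required photon energy:
E_photon = KE_max + φ = 0.87 + 3.02 = 3.89 eV

Required wavelength:
λ = hc/E_photon = (6.626×10⁻³⁴)(3×10⁸) / (3.89 × 1.602×10⁻¹⁹)
λ = 318.73 nm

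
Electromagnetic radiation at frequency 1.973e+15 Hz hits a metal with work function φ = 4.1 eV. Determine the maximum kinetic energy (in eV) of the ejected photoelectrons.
4.0597 eV

Using Einstein's photoelectric equation: KE_max = hf - φ

First, calculate the photon energy:
E_photon = hf = (6.626×10⁻³⁴ J·s)(1.973e+15 Hz)
E_photon = 8.1597 eV

Then, the maximum kinetic energy:
KE_max = E_photon - φ = 8.1597 eV - 4.1 eV = 4.0597 eV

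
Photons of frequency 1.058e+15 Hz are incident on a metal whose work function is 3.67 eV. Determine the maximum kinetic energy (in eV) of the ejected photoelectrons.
0.7055 eV

Using Einstein's photoelectric equation: KE_max = hf - φ

First, calculate the photon energy:
E_photon = hf = (6.626×10⁻³⁴ J·s)(1.058e+15 Hz)
E_photon = 4.3755 eV

Then, the maximum kinetic energy:
KE_max = E_photon - φ = 4.3755 eV - 3.67 eV = 0.7055 eV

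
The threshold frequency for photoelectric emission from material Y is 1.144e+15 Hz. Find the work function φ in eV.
4.73 eV

At the threshold frequency, photon energy equals work function:
φ = hf₀

Calculating:
φ = (6.626×10⁻³⁴ J·s)(1.144e+15 Hz)
φ = 4.73 eV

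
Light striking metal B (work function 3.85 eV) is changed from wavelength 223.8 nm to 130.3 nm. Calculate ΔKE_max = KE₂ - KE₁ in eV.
3.9753 eV

Using Einstein's equation: KE_max = hc/λ - φ

For λ₁ = 223.8 nm:
KE₁ = hc/λ₁ - φ = 5.5400 - 3.85 = 1.6900 eV

For λ₂ = 130.3 nm:
KE₂ = hc/λ₂ - φ = 9.5153 - 3.85 = 5.6653 eV

Change in KE:
ΔKE = KE₂ - KE₁ = 5.6653 - 1.6900 = 3.9753 eV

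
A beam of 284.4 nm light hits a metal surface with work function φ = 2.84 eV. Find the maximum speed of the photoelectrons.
7.3110e+05 m/s

First, find the maximum kinetic energy:
E_photon = hc/λ = 4.3595 eV
KE_max = E_photon - φ = 4.3595 - 2.84 = 1.5195 eV

Convert to Joules: KE_max = 1.5195 × 1.602×10⁻¹⁹ J = 2.4345e-19 J

Then use KE = ½mv² to find velocity:
v = √(2·KE/m) = √(2 × 2.4345e-19 J / 9.109e-31 kg)
v = 7.3110e+05 m/s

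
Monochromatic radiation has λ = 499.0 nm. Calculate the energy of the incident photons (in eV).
2.4847 eV

Using E = hf = hc/λ:

E = hc/λ = (6.626×10⁻³⁴ J·s)(3×10⁸ m/s) / (499.0×10⁻⁹ m)
E = 2.4847 eV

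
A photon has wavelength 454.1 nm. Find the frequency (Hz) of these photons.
6.6019e+14 Hz

Using the wave equation: c = fλ

Solving for frequency:
f = c/λ = (3×10⁸ m/s) / (454.1×10⁻⁹ m)
f = 6.6019e+14 Hz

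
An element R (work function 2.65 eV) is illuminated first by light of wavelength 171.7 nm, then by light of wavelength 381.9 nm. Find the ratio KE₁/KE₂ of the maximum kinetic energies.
7.6629

Using Einstein's equation: KE_max = hc/λ - φ

For λ₁ = 171.7 nm:
E₁ = hc/λ₁ = 7.2210 eV
KE₁ = E₁ - φ = 7.2210 - 2.65 = 4.5710 eV

For λ₂ = 381.9 nm:
E₂ = hc/λ₂ = 3.2465 eV
KE₂ = E₂ - φ = 3.2465 - 2.65 = 0.5965 eV

Ratio: KE₁/KE₂ = 4.5710/0.5965 = 7.6629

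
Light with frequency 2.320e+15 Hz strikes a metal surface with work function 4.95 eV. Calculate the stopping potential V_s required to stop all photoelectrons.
4.6447 V

The stopping potential V_s satisfies: eV_s = KE_max

First, find KE_max using Einstein's equation:
E_photon = hf = (6.626×10⁻³⁴ J·s)(2.320e+15 Hz) = 9.5947 eV
KE_max = E_photon - φ = 9.5947 - 4.95 = 4.6447 eV

Since eV_s = KE_max:
V_s = KE_max/e = 4.6447 V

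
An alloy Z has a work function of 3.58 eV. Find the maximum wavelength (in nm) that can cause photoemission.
346.32 nm

The threshold wavelength is when the photon energy equals the work function:
hc/λ₀ = φ

Solving for λ₀:
λ₀ = hc/φ = (6.626×10⁻³⁴ J·s)(3×10⁸ m/s) / (3.58 eV × 1.602×10⁻¹⁹ J/eV)
λ₀ = 346.32 nm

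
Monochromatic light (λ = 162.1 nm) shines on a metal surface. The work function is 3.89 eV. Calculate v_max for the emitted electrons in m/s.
1.1498e+06 m/s

First, find the maximum kinetic energy:
E_photon = hc/λ = 7.6486 eV
KE_max = E_photon - φ = 7.6486 - 3.89 = 3.7586 eV

Convert to Joules: KE_max = 3.7586 × 1.602×10⁻¹⁹ J = 6.0220e-19 J

Then use KE = ½mv² to find velocity:
v = √(2·KE/m) = √(2 × 6.0220e-19 J / 9.109e-31 kg)
v = 1.1498e+06 m/s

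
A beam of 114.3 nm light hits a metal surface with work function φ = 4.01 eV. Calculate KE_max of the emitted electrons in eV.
6.8373 eV

Using Einstein's photoelectric equation: KE_max = hf - φ = hc/λ - φ

First, calculate the photon energy:
E_photon = hc/λ = (6.626×10⁻³⁴ J·s)(3×10⁸ m/s) / (114.3×10⁻⁹ m)
E_photon = 10.8473 eV

Then, the maximum kinetic energy:
KE_max = E_photon - φ = 10.8473 eV - 4.01 eV = 6.8373 eV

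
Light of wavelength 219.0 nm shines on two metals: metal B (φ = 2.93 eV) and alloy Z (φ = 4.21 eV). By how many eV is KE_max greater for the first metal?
1.2800 eV

Using KE_max = hc/λ - φ for each metal:

Photon energy: E = hc/λ = 5.6614 eV

For metal B (φ₁ = 2.93 eV):
KE₁ = E - φ₁ = 5.6614 - 2.93 = 2.7314 eV

For alloy Z (φ₂ = 4.21 eV):
KE₂ = E - φ₂ = 5.6614 - 4.21 = 1.4514 eV

Difference:
ΔKE = KE₁ - KE₂ = 2.7314 - 1.4514 = 1.2800 eV

Note: The difference equals the difference in work functions: 4.21 - 2.93 = 1.28 eV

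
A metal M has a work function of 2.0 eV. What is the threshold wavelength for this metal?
619.92 nm

The threshold wavelength is when the photon energy equals the work function:
hc/λ₀ = φ

Solving for λ₀:
λ₀ = hc/φ = (6.626×10⁻³⁴ J·s)(3×10⁸ m/s) / (2.0 eV × 1.602×10⁻¹⁹ J/eV)
λ₀ = 619.92 nm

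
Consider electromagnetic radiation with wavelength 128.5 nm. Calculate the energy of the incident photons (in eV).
9.6486 eV

Using E = hf = hc/λ:

E = hc/λ = (6.626×10⁻³⁴ J·s)(3×10⁸ m/s) / (128.5×10⁻⁹ m)
E = 9.6486 eV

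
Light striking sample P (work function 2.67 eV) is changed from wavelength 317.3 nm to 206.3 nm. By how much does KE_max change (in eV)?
2.1024 eV

Using Einstein's equation: KE_max = hc/λ - φ

For λ₁ = 317.3 nm:
KE₁ = hc/λ₁ - φ = 3.9075 - 2.67 = 1.2375 eV

For λ₂ = 206.3 nm:
KE₂ = hc/λ₂ - φ = 6.0099 - 2.67 = 3.3399 eV

Change in KE:
ΔKE = KE₂ - KE₁ = 3.3399 - 1.2375 = 2.1024 eV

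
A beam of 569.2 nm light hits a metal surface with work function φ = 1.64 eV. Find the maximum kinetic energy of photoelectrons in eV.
0.5382 eV

Using Einstein's photoelectric equation: KE_max = hf - φ = hc/λ - φ

First, calculate the photon energy:
E_photon = hc/λ = (6.626×10⁻³⁴ J·s)(3×10⁸ m/s) / (569.2×10⁻⁹ m)
E_photon = 2.1782 eV

Then, the maximum kinetic energy:
KE_max = E_photon - φ = 2.1782 eV - 1.64 eV = 0.5382 eV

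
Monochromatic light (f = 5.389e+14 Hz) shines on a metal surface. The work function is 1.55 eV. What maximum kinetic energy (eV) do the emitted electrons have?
0.6787 eV

Using Einstein's photoelectric equation: KE_max = hf - φ

First, calculate the photon energy:
E_photon = hf = (6.626×10⁻³⁴ J·s)(5.389e+14 Hz)
E_photon = 2.2287 eV

Then, the maximum kinetic energy:
KE_max = E_photon - φ = 2.2287 eV - 1.55 eV = 0.6787 eV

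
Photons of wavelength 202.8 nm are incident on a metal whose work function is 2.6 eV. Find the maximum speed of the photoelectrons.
1.1117e+06 m/s

First, find the maximum kinetic energy:
E_photon = hc/λ = 6.1136 eV
KE_max = E_photon - φ = 6.1136 - 2.6 = 3.5136 eV

Convert to Joules: KE_max = 3.5136 × 1.602×10⁻¹⁹ J = 5.6294e-19 J

Then use KE = ½mv² to find velocity:
v = √(2·KE/m) = √(2 × 5.6294e-19 J / 9.109e-31 kg)
v = 1.1117e+06 m/s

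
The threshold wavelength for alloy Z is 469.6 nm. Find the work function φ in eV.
2.64 eV

At the threshold wavelength, photon energy equals work function:
φ = hc/λ₀

Calculating:
φ = (6.626×10⁻³⁴ J·s)(3×10⁸ m/s) / (469.6×10⁻⁹ m)
φ = 2.64 eV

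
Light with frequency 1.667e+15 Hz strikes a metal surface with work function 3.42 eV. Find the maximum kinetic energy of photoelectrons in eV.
3.4742 eV

Using Einstein's photoelectric equation: KE_max = hf - φ

First, calculate the photon energy:
E_photon = hf = (6.626×10⁻³⁴ J·s)(1.667e+15 Hz)
E_photon = 6.8942 eV

Then, the maximum kinetic energy:
KE_max = E_photon - φ = 6.8942 eV - 3.42 eV = 3.4742 eV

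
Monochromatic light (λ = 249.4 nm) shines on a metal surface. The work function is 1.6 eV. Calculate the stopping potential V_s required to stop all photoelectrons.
3.3713 V

The stopping potential V_s satisfies: eV_s = KE_max

First, find KE_max using Einstein's equation:
E_photon = hc/λ = 4.9713 eV
KE_max = E_photon - φ = 4.9713 - 1.6 = 3.3713 eV

Since eV_s = KE_max:
V_s = KE_max/e = 3.3713 V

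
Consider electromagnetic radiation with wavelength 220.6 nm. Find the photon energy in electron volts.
5.6203 eV

Using E = hf = hc/λ:

E = hc/λ = (6.626×10⁻³⁴ J·s)(3×10⁸ m/s) / (220.6×10⁻⁹ m)
E = 5.6203 eV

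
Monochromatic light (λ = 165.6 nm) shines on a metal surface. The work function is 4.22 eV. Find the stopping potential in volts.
3.2670 V

The stopping potential V_s satisfies: eV_s = KE_max

First, find KE_max using Einstein's equation:
E_photon = hc/λ = 7.4870 eV
KE_max = E_photon - φ = 7.4870 - 4.22 = 3.2670 eV

Since eV_s = KE_max:
V_s = KE_max/e = 3.2670 V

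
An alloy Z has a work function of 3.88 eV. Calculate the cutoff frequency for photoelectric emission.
9.3818e+14 Hz

The threshold frequency is when the photon energy equals the work function:
hf₀ = φ

Solving for f₀:
f₀ = φ/h = (3.88 eV × 1.602×10⁻¹⁹ J/eV) / (6.626×10⁻³⁴ J·s)
f₀ = 9.3818e+14 Hz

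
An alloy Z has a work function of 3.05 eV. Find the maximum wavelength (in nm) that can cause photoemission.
406.51 nm

The threshold wavelength is when the photon energy equals the work function:
hc/λ₀ = φ

Solving for λ₀:
λ₀ = hc/φ = (6.626×10⁻³⁴ J·s)(3×10⁸ m/s) / (3.05 eV × 1.602×10⁻¹⁹ J/eV)
λ₀ = 406.51 nm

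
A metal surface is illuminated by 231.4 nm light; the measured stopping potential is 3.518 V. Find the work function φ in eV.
1.84 eV

The stopping potential gives the maximum kinetic energy: KE_max = eV_s = 3.518 eV

From Einstein's photoelectric equation: KE_max = hc/λ - φ
Rearranging: φ = hc/λ - KE_max

Calculate photon energy:
E_photon = hc/λ = (6.626×10⁻³⁴ J·s)(3×10⁸ m/s) / (231.4×10⁻⁹ m) = 5.3580 eV

Therefore:
φ = 5.3580 - 3.518 = 1.84 eV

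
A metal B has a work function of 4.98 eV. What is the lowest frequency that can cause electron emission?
1.2042e+15 Hz

The threshold frequency is when the photon energy equals the work function:
hf₀ = φ

Solving for f₀:
f₀ = φ/h = (4.98 eV × 1.602×10⁻¹⁹ J/eV) / (6.626×10⁻³⁴ J·s)
f₀ = 1.2042e+15 Hz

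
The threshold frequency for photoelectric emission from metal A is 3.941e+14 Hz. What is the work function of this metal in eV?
1.63 eV

At the threshold frequency, photon energy equals work function:
φ = hf₀

Calculating:
φ = (6.626×10⁻³⁴ J·s)(3.941e+14 Hz)
φ = 1.63 eV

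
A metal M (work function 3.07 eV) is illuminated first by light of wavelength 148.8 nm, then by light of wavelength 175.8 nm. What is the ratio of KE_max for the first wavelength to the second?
1.3213

Using Einstein's equation: KE_max = hc/λ - φ

For λ₁ = 148.8 nm:
E₁ = hc/λ₁ = 8.3323 eV
KE₁ = E₁ - φ = 8.3323 - 3.07 = 5.2623 eV

For λ₂ = 175.8 nm:
E₂ = hc/λ₂ = 7.0526 eV
KE₂ = E₂ - φ = 7.0526 - 3.07 = 3.9826 eV

Ratio: KE₁/KE₂ = 5.2623/3.9826 = 1.3213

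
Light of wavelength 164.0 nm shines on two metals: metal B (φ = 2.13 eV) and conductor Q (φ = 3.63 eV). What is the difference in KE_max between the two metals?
1.5000 eV

Using KE_max = hc/λ - φ for each metal:

Photon energy: E = hc/λ = 7.5600 eV

For metal B (φ₁ = 2.13 eV):
KE₁ = E - φ₁ = 7.5600 - 2.13 = 5.4300 eV

For conductor Q (φ₂ = 3.63 eV):
KE₂ = E - φ₂ = 7.5600 - 3.63 = 3.9300 eV

Difference:
ΔKE = KE₁ - KE₂ = 5.4300 - 3.9300 = 1.5000 eV

Note: The difference equals the difference in work functions: 3.63 - 2.13 = 1.50 eV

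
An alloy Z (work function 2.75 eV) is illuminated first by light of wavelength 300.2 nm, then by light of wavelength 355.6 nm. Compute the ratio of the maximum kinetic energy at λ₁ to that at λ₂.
1.8735

Using Einstein's equation: KE_max = hc/λ - φ

For λ₁ = 300.2 nm:
E₁ = hc/λ₁ = 4.1301 eV
KE₁ = E₁ - φ = 4.1301 - 2.75 = 1.3801 eV

For λ₂ = 355.6 nm:
E₂ = hc/λ₂ = 3.4866 eV
KE₂ = E₂ - φ = 3.4866 - 2.75 = 0.7366 eV

Ratio: KE₁/KE₂ = 1.3801/0.7366 = 1.8735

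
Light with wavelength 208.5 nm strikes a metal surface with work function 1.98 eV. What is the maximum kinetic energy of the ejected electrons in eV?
3.9665 eV

Using Einstein's photoelectric equation: KE_max = hf - φ = hc/λ - φ

First, calculate the photon energy:
E_photon = hc/λ = (6.626×10⁻³⁴ J·s)(3×10⁸ m/s) / (208.5×10⁻⁹ m)
E_photon = 5.9465 eV

Then, the maximum kinetic energy:
KE_max = E_photon - φ = 5.9465 eV - 1.98 eV = 3.9665 eV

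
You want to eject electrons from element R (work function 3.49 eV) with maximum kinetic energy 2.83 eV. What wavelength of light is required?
196.18 nm

From Einstein's equation: KE_max = hc/λ - φ

Rearranging for λ:
hc/λ = KE_max + φ
λ = hc/(KE_max + φ)

Required photon energy:
E_photon = KE_max + φ = 2.83 + 3.49 = 6.32 eV

Required wavelength:
λ = hc/E_photon = (6.626×10⁻³⁴)(3×10⁸) / (6.32 × 1.602×10⁻¹⁹)
λ = 196.18 nm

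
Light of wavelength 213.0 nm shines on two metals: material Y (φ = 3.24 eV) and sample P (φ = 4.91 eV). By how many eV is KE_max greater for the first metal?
1.6700 eV

Using KE_max = hc/λ - φ for each metal:

Photon energy: E = hc/λ = 5.8209 eV

For material Y (φ₁ = 3.24 eV):
KE₁ = E - φ₁ = 5.8209 - 3.24 = 2.5809 eV

For sample P (φ₂ = 4.91 eV):
KE₂ = E - φ₂ = 5.8209 - 4.91 = 0.9109 eV

Difference:
ΔKE = KE₁ - KE₂ = 2.5809 - 0.9109 = 1.6700 eV

Note: The difference equals the difference in work functions: 4.91 - 3.24 = 1.67 eV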